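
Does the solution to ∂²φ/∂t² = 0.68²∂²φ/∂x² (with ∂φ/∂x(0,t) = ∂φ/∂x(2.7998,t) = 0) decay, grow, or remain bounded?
φ oscillates about a mean that drifts linearly in t (generically unbounded; no decay). There is no damping, so the nonconstant modes persist as standing waves (energy conserved, no decay). But with Neumann conditions at both ends the constant mode has eigenvalue 0: the spatial mean M(t) of φ satisfies M'' = 0, so M(t) = M(0) + M'(0)·t. Unless the initial velocity has zero mean (∫φ_t(x,0)dx = 0), the solution grows linearly in t (unbounded, though not exponentially); if it does have zero mean, the solution stays bounded and simply oscillates.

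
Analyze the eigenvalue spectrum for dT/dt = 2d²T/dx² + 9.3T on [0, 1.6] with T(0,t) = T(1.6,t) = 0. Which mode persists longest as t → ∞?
Eigenvalues: λₙ = 2n²π²/1.6² - 9.3.
First three modes:
  n=1: λ₁ = 2π²/1.6² - 9.3 ≈ -1.589
  n=2: λ₂ = 8π²/1.6² - 9.3 ≈ 21.543
  n=3: λ₃ = 18π²/1.6² - 9.3 ≈ 60.096
Since 2π²/1.6² ≈ 7.711 < 9.3, λ₁ < 0.
The n=1 mode grows fastest (−λₙ is largest for n=1) → dominates.
Asymptotic: T ~ c₁ sin(πx/1.6) e^{1.589t} (exponential growth at rate −λ₁ ≈ 1.589).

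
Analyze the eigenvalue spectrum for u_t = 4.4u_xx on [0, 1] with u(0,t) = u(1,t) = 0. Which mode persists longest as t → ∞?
Eigenvalues: λₙ = 4.4n²π².
First three modes:
  n=1: λ₁ = 4.4π² ≈ 43.426
  n=2: λ₂ = 17.6π² ≈ 173.705 (4× faster decay)
  n=3: λ₃ = 39.6π² ≈ 390.836 (9× faster decay)
As t → ∞, higher modes decay exponentially faster. The n=1 mode dominates: u ~ c₁ sin(πx) e^{-λ₁t}.
Decay rate: λ₁ = 4.4π² ≈ 43.426.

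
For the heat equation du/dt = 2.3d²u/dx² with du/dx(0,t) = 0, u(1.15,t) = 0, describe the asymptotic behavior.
u → 0. Heat escapes through the Dirichlet boundary.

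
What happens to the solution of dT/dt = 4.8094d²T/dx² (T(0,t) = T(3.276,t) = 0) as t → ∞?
T → 0. Heat diffuses out through both boundaries.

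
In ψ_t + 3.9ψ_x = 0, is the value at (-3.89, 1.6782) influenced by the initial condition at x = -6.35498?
No. Only data at x = -10.43498 affects (-3.89, 1.6782). Advection has one-way propagation along characteristics.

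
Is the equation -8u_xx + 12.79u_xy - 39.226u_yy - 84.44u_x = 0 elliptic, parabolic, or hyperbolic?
Computing B² - 4AC with A = -8, B = 12.79, C = -39.226: discriminant = -1091.6479 (negative). Answer: elliptic.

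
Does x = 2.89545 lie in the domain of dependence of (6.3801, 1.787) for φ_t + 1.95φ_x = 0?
Yes. The characteristic through (6.3801, 1.787) passes through x = 2.89545.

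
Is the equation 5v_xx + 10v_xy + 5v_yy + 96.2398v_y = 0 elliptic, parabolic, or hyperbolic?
Computing B² - 4AC with A = 5, B = 10, C = 5: discriminant = 0 (zero). Answer: parabolic.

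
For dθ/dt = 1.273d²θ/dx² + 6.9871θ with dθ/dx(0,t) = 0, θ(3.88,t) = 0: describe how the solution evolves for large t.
θ grows unboundedly. Reaction dominates diffusion (r=6.9871 > κπ²/(4L²)≈0.21); solution grows exponentially.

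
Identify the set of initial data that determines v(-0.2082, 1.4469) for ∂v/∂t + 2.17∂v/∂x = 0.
A single point: x = -3.347973. The characteristic through (-0.2082, 1.4469) is x - 2.17t = const, so x = -0.2082 - 2.17·1.4469 = -3.347973.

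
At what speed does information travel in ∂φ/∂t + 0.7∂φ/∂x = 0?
Speed = 0.7. Information travels along x - 0.7t = const (rightward).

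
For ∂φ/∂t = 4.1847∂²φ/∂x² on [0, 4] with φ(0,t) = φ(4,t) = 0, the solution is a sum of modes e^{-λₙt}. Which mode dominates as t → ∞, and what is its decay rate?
Eigenvalues: λₙ = 4.1847n²π²/4².
First three modes:
  n=1: λ₁ = 4.1847π²/4² ≈ 2.581
  n=2: λ₂ = 16.7388π²/4² ≈ 10.325 (4× faster decay)
  n=3: λ₃ = 37.6623π²/4² ≈ 23.232 (9× faster decay)
As t → ∞, higher modes decay exponentially faster. The n=1 mode dominates: φ ~ c₁ sin(πx/4) e^{-λ₁t}.
Decay rate: λ₁ = 4.1847π²/4² ≈ 2.581.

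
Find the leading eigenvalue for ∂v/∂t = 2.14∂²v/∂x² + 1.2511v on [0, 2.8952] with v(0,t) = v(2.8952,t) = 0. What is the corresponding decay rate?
Eigenvalues: λₙ = 2.14n²π²/2.8952² - 1.2511.
First three modes:
  n=1: λ₁ = 2.14π²/2.8952² - 1.2511 ≈ 1.269
  n=2: λ₂ = 8.56π²/2.8952² - 1.2511 ≈ 8.828
  n=3: λ₃ = 19.26π²/2.8952² - 1.2511 ≈ 21.427
Since 2.14π²/2.8952² ≈ 2.52 > 1.2511, all λₙ > 0.
The n=1 mode decays slowest → dominates as t → ∞.
Asymptotic: v ~ c₁ sin(πx/2.8952) e^{-λ₁t} with decay rate λ₁ ≈ 1.269.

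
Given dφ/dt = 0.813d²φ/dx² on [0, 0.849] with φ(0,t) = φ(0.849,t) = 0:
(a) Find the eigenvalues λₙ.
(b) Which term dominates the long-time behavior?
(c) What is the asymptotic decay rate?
Eigenvalues: λₙ = 0.813n²π²/0.849².
First three modes:
  n=1: λ₁ = 0.813π²/0.849² ≈ 11.132
  n=2: λ₂ = 3.252π²/0.849² ≈ 44.528 (4× faster decay)
  n=3: λ₃ = 7.317π²/0.849² ≈ 100.188 (9× faster decay)
As t → ∞, higher modes decay exponentially faster. The n=1 mode dominates: φ ~ c₁ sin(πx/0.849) e^{-λ₁t}.
Decay rate: λ₁ = 0.813π²/0.849² ≈ 11.132.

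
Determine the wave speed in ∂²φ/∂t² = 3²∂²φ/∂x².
Speed = 3. Information travels along characteristics x = x₀ ± 3t.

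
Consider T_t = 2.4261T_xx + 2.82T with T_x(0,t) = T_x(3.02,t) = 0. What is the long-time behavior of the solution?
As t → ∞, T grows unboundedly. With Neumann BCs the constant mode has diffusion eigenvalue 0, so any r > 0 makes it grow like e^(2.82t); solution grows exponentially.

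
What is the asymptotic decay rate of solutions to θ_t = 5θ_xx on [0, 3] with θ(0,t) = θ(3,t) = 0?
Eigenvalues: λₙ = 5n²π²/3².
First three modes:
  n=1: λ₁ = 5π²/3² ≈ 5.483
  n=2: λ₂ = 20π²/3² ≈ 21.932 (4× faster decay)
  n=3: λ₃ = 45π²/3² ≈ 49.348 (9× faster decay)
As t → ∞, higher modes decay exponentially faster. The n=1 mode dominates: θ ~ c₁ sin(πx/3) e^{-λ₁t}.
Decay rate: λ₁ = 5π²/3² ≈ 5.483.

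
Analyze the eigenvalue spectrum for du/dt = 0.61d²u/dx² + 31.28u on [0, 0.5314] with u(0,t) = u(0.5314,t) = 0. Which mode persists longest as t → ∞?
Eigenvalues: λₙ = 0.61n²π²/0.5314² - 31.28.
First three modes:
  n=1: λ₁ = 0.61π²/0.5314² - 31.28 ≈ -9.96
  n=2: λ₂ = 2.44π²/0.5314² - 31.28 ≈ 54
  n=3: λ₃ = 5.49π²/0.5314² - 31.28 ≈ 160.6
Since 0.61π²/0.5314² ≈ 21.32 < 31.28, λ₁ < 0.
The n=1 mode grows fastest (−λₙ is largest for n=1) → dominates.
Asymptotic: u ~ c₁ sin(πx/0.5314) e^{9.96t} (exponential growth at rate −λ₁ ≈ 9.96).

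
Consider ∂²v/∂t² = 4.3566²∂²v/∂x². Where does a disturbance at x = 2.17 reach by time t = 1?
Domain of influence: [-2.1866, 6.5266]. Data at x = 2.17 spreads outward at speed 4.3566.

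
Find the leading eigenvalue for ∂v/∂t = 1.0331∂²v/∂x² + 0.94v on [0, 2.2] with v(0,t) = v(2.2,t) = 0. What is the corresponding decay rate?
Eigenvalues: λₙ = 1.0331n²π²/2.2² - 0.94.
First three modes:
  n=1: λ₁ = 1.0331π²/2.2² - 0.94 ≈ 1.167
  n=2: λ₂ = 4.1324π²/2.2² - 0.94 ≈ 7.487
  n=3: λ₃ = 9.2979π²/2.2² - 0.94 ≈ 18.02
Since 1.0331π²/2.2² ≈ 2.107 > 0.94, all λₙ > 0.
The n=1 mode decays slowest → dominates as t → ∞.
Asymptotic: v ~ c₁ sin(πx/2.2) e^{-λ₁t} with decay rate λ₁ ≈ 1.167.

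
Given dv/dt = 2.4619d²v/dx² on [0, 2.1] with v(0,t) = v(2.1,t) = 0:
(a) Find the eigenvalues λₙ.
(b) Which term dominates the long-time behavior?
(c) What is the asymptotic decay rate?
Eigenvalues: λₙ = 2.4619n²π²/2.1².
First three modes:
  n=1: λ₁ = 2.4619π²/2.1² ≈ 5.51
  n=2: λ₂ = 9.8476π²/2.1² ≈ 22.039 (4× faster decay)
  n=3: λ₃ = 22.1571π²/2.1² ≈ 49.588 (9× faster decay)
As t → ∞, higher modes decay exponentially faster. The n=1 mode dominates: v ~ c₁ sin(πx/2.1) e^{-λ₁t}.
Decay rate: λ₁ = 2.4619π²/2.1² ≈ 5.51.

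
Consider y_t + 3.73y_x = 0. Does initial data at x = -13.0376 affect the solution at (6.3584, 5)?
No. Only data at x = -12.2916 affects (6.3584, 5). Advection has one-way propagation along characteristics.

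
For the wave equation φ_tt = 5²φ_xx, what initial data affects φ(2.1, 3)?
Domain of dependence: [-12.9, 17.1]. Signals travel at speed 5, so data within |x - 2.1| ≤ 5·3 = 15 can reach the point.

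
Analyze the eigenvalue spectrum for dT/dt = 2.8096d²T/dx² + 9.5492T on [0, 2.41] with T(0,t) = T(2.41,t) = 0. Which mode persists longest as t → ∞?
Eigenvalues: λₙ = 2.8096n²π²/2.41² - 9.5492.
First three modes:
  n=1: λ₁ = 2.8096π²/2.41² - 9.5492 ≈ -4.775
  n=2: λ₂ = 11.2384π²/2.41² - 9.5492 ≈ 9.548
  n=3: λ₃ = 25.2864π²/2.41² - 9.5492 ≈ 33.42
Since 2.8096π²/2.41² ≈ 4.774 < 9.5492, λ₁ < 0.
The n=1 mode grows fastest (−λₙ is largest for n=1) → dominates.
Asymptotic: T ~ c₁ sin(πx/2.41) e^{4.775t} (exponential growth at rate −λ₁ ≈ 4.775).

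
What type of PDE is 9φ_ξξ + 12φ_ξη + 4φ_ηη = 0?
With A = 9, B = 12, C = 4, the discriminant is 0. This is a parabolic PDE.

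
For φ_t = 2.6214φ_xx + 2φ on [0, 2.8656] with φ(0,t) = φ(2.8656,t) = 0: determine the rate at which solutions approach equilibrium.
Eigenvalues: λₙ = 2.6214n²π²/2.8656² - 2.
First three modes:
  n=1: λ₁ = 2.6214π²/2.8656² - 2 ≈ 1.151
  n=2: λ₂ = 10.4856π²/2.8656² - 2 ≈ 10.603
  n=3: λ₃ = 23.5926π²/2.8656² - 2 ≈ 26.356
Since 2.6214π²/2.8656² ≈ 3.151 > 2, all λₙ > 0.
The n=1 mode decays slowest → dominates as t → ∞.
Asymptotic: φ ~ c₁ sin(πx/2.8656) e^{-λ₁t} with decay rate λ₁ ≈ 1.151.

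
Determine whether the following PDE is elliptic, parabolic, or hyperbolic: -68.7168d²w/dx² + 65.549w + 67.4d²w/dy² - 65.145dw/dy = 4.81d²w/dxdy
Rewriting in standard form: -68.7168d²w/dx² - 4.81d²w/dxdy + 67.4d²w/dy² - 65.145dw/dy + 65.549w = 0. Coefficients: A = -68.7168, B = -4.81, C = 67.4. B² - 4AC = 18549.18538, which is positive, so the equation is hyperbolic.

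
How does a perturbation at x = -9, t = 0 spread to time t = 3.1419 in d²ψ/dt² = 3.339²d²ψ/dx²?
Domain of influence: [-19.4908041, 1.4908041]. Data at x = -9 spreads outward at speed 3.339.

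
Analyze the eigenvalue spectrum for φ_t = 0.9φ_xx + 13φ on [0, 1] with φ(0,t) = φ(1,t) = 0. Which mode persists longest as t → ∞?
Eigenvalues: λₙ = 0.9n²π²/1² - 13.
First three modes:
  n=1: λ₁ = 0.9π² - 13 ≈ -4.117
  n=2: λ₂ = 3.6π² - 13 ≈ 22.531
  n=3: λ₃ = 8.1π² - 13 ≈ 66.944
Since 0.9π² ≈ 8.883 < 13, λ₁ < 0.
The n=1 mode grows fastest (−λₙ is largest for n=1) → dominates.
Asymptotic: φ ~ c₁ sin(πx/1) e^{4.117t} (exponential growth at rate −λ₁ ≈ 4.117).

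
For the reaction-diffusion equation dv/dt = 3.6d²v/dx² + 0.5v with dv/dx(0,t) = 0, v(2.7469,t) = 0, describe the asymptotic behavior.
v → 0. Diffusion dominates reaction (r=0.5 < κπ²/(4L²)≈1.18); solution decays.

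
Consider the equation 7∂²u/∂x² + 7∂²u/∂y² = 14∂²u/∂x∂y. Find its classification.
Rewriting in standard form: 7∂²u/∂x² - 14∂²u/∂x∂y + 7∂²u/∂y² = 0. Parabolic. (A = 7, B = -14, C = 7 gives B² - 4AC = 0.)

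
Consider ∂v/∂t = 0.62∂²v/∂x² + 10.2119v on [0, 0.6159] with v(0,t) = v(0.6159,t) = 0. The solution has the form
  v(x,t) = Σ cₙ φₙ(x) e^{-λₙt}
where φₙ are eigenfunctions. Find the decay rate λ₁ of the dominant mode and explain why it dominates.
Eigenvalues: λₙ = 0.62n²π²/0.6159² - 10.2119.
First three modes:
  n=1: λ₁ = 0.62π²/0.6159² - 10.2119 ≈ 5.919
  n=2: λ₂ = 2.48π²/0.6159² - 10.2119 ≈ 54.314
  n=3: λ₃ = 5.58π²/0.6159² - 10.2119 ≈ 134.97
Since 0.62π²/0.6159² ≈ 16.131 > 10.2119, all λₙ > 0.
The n=1 mode decays slowest → dominates as t → ∞.
Asymptotic: v ~ c₁ sin(πx/0.6159) e^{-λ₁t} with decay rate λ₁ ≈ 5.919.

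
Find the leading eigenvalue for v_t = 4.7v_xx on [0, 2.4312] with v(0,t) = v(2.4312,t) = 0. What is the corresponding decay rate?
Eigenvalues: λₙ = 4.7n²π²/2.4312².
First three modes:
  n=1: λ₁ = 4.7π²/2.4312² ≈ 7.848
  n=2: λ₂ = 18.8π²/2.4312² ≈ 31.392 (4× faster decay)
  n=3: λ₃ = 42.3π²/2.4312² ≈ 70.632 (9× faster decay)
As t → ∞, higher modes decay exponentially faster. The n=1 mode dominates: v ~ c₁ sin(πx/2.4312) e^{-λ₁t}.
Decay rate: λ₁ = 4.7π²/2.4312² ≈ 7.848.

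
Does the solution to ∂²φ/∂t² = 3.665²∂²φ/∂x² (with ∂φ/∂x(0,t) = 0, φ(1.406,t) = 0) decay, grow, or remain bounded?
φ oscillates (no decay). Energy is conserved; the solution oscillates indefinitely as standing waves.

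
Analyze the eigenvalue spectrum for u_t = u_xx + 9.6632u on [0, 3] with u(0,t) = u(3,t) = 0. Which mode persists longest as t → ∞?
Eigenvalues: λₙ = n²π²/3² - 9.6632.
First three modes:
  n=1: λ₁ = π²/3² - 9.6632 ≈ -8.567
  n=2: λ₂ = 4π²/3² - 9.6632 ≈ -5.277
  n=3: λ₃ = 9π²/3² - 9.6632 ≈ 0.206
Since π²/3² ≈ 1.097 < 9.6632, λ₁ < 0.
The n=1 mode grows fastest (−λₙ is largest for n=1) → dominates.
Asymptotic: u ~ c₁ sin(πx/3) e^{8.567t} (exponential growth at rate −λ₁ ≈ 8.567).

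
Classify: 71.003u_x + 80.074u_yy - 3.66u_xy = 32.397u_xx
Rewriting in standard form: -32.397u_xx - 3.66u_xy + 80.074u_yy + 71.003u_x = 0. Hyperbolic (discriminant = 10390.025112).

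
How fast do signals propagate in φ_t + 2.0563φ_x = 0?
Speed = 2.0563. Information travels along x - 2.0563t = const (rightward).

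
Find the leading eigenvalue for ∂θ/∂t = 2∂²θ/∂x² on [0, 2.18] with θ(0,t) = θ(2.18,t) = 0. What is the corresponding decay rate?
Eigenvalues: λₙ = 2n²π²/2.18².
First three modes:
  n=1: λ₁ = 2π²/2.18² ≈ 4.154
  n=2: λ₂ = 8π²/2.18² ≈ 16.614 (4× faster decay)
  n=3: λ₃ = 18π²/2.18² ≈ 37.382 (9× faster decay)
As t → ∞, higher modes decay exponentially faster. The n=1 mode dominates: θ ~ c₁ sin(πx/2.18) e^{-λ₁t}.
Decay rate: λ₁ = 2π²/2.18² ≈ 4.154.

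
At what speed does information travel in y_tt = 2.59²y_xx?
Speed = 2.59. Information travels along characteristics x = x₀ ± 2.59t.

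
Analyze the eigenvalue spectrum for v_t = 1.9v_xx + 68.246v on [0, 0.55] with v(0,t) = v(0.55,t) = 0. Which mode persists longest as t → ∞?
Eigenvalues: λₙ = 1.9n²π²/0.55² - 68.246.
First three modes:
  n=1: λ₁ = 1.9π²/0.55² - 68.246 ≈ -6.255
  n=2: λ₂ = 7.6π²/0.55² - 68.246 ≈ 179.718
  n=3: λ₃ = 17.1π²/0.55² - 68.246 ≈ 489.672
Since 1.9π²/0.55² ≈ 61.991 < 68.246, λ₁ < 0.
The n=1 mode grows fastest (−λₙ is largest for n=1) → dominates.
Asymptotic: v ~ c₁ sin(πx/0.55) e^{6.255t} (exponential growth at rate −λ₁ ≈ 6.255).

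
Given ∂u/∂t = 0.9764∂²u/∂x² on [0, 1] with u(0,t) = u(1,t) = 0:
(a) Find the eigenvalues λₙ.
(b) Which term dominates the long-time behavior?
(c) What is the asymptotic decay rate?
Eigenvalues: λₙ = 0.9764n²π².
First three modes:
  n=1: λ₁ = 0.9764π² ≈ 9.637
  n=2: λ₂ = 3.9056π² ≈ 38.547 (4× faster decay)
  n=3: λ₃ = 8.7876π² ≈ 86.73 (9× faster decay)
As t → ∞, higher modes decay exponentially faster. The n=1 mode dominates: u ~ c₁ sin(πx) e^{-λ₁t}.
Decay rate: λ₁ = 0.9764π² ≈ 9.637.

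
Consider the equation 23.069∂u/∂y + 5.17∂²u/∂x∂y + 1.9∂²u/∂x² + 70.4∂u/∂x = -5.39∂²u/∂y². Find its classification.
Rewriting in standard form: 1.9∂²u/∂x² + 5.17∂²u/∂x∂y + 5.39∂²u/∂y² + 70.4∂u/∂x + 23.069∂u/∂y = 0. Elliptic. (A = 1.9, B = 5.17, C = 5.39 gives B² - 4AC = -14.2351.)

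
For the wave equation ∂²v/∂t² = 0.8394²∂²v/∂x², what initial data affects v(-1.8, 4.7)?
Domain of dependence: [-5.74518, 2.14518]. Signals travel at speed 0.8394, so data within |x - -1.8| ≤ 0.8394·4.7 = 3.94518 can reach the point.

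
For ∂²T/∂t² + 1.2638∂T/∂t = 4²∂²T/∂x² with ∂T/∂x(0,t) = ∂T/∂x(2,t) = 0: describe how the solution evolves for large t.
T → constant (steady state). Damping (γ=1.2638) dissipates the nonconstant modes; with Neumann BCs the spatial average obeys M''+γM'=0 and tends to a finite limit.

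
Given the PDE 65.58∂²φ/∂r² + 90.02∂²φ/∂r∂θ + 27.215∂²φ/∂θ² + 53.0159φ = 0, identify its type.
The second-order coefficients are A = 65.58, B = 90.02, C = 27.215. Since B² - 4AC = 964.5616 > 0, this is a hyperbolic PDE.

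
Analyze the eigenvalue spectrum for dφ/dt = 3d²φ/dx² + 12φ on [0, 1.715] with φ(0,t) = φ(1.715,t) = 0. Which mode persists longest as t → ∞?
Eigenvalues: λₙ = 3n²π²/1.715² - 12.
First three modes:
  n=1: λ₁ = 3π²/1.715² - 12 ≈ -1.933
  n=2: λ₂ = 12π²/1.715² - 12 ≈ 28.267
  n=3: λ₃ = 27π²/1.715² - 12 ≈ 78.601
Since 3π²/1.715² ≈ 10.067 < 12, λ₁ < 0.
The n=1 mode grows fastest (−λₙ is largest for n=1) → dominates.
Asymptotic: φ ~ c₁ sin(πx/1.715) e^{1.933t} (exponential growth at rate −λ₁ ≈ 1.933).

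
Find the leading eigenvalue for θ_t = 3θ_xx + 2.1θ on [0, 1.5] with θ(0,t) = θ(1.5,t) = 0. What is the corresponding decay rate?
Eigenvalues: λₙ = 3n²π²/1.5² - 2.1.
First three modes:
  n=1: λ₁ = 3π²/1.5² - 2.1 ≈ 11.059
  n=2: λ₂ = 12π²/1.5² - 2.1 ≈ 50.538
  n=3: λ₃ = 27π²/1.5² - 2.1 ≈ 116.335
Since 3π²/1.5² ≈ 13.159 > 2.1, all λₙ > 0.
The n=1 mode decays slowest → dominates as t → ∞.
Asymptotic: θ ~ c₁ sin(πx/1.5) e^{-λ₁t} with decay rate λ₁ ≈ 11.059.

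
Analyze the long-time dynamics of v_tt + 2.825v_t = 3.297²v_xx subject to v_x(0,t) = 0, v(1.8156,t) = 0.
Long-time behavior: v → 0. Damping (γ=2.825) dissipates energy; oscillations decay exponentially.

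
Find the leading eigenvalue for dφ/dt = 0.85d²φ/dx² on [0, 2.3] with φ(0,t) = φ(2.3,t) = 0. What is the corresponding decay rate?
Eigenvalues: λₙ = 0.85n²π²/2.3².
First three modes:
  n=1: λ₁ = 0.85π²/2.3² ≈ 1.586
  n=2: λ₂ = 3.4π²/2.3² ≈ 6.343 (4× faster decay)
  n=3: λ₃ = 7.65π²/2.3² ≈ 14.273 (9× faster decay)
As t → ∞, higher modes decay exponentially faster. The n=1 mode dominates: φ ~ c₁ sin(πx/2.3) e^{-λ₁t}.
Decay rate: λ₁ = 0.85π²/2.3² ≈ 1.586.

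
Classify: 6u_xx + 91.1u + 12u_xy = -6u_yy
Rewriting in standard form: 6u_xx + 12u_xy + 6u_yy + 91.1u = 0. Parabolic (discriminant = 0).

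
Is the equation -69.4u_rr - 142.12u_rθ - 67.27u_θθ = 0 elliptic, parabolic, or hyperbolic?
Computing B² - 4AC with A = -69.4, B = -142.12, C = -67.27: discriminant = 1523.9424 (positive). Answer: hyperbolic.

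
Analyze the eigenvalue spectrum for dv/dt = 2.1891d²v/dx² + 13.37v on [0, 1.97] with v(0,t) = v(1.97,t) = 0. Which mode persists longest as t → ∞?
Eigenvalues: λₙ = 2.1891n²π²/1.97² - 13.37.
First three modes:
  n=1: λ₁ = 2.1891π²/1.97² - 13.37 ≈ -7.803
  n=2: λ₂ = 8.7564π²/1.97² - 13.37 ≈ 8.899
  n=3: λ₃ = 19.7019π²/1.97² - 13.37 ≈ 36.734
Since 2.1891π²/1.97² ≈ 5.567 < 13.37, λ₁ < 0.
The n=1 mode grows fastest (−λₙ is largest for n=1) → dominates.
Asymptotic: v ~ c₁ sin(πx/1.97) e^{7.803t} (exponential growth at rate −λ₁ ≈ 7.803).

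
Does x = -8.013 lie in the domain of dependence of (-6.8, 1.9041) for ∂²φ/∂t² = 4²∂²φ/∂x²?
Yes. The domain of dependence is [-14.4164, 0.8164], and -8.013 ∈ [-14.4164, 0.8164].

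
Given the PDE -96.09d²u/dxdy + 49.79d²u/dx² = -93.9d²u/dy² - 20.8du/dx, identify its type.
Rewriting in standard form: 49.79d²u/dx² - 96.09d²u/dxdy + 93.9d²u/dy² + 20.8du/dx = 0. The second-order coefficients are A = 49.79, B = -96.09, C = 93.9. Since B² - 4AC = -9467.8359 < 0, this is an elliptic PDE.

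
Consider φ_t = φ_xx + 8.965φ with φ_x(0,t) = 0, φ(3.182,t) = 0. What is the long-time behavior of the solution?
As t → ∞, φ grows unboundedly. Reaction dominates diffusion (r=8.965 > κπ²/(4L²)≈0.24); solution grows exponentially.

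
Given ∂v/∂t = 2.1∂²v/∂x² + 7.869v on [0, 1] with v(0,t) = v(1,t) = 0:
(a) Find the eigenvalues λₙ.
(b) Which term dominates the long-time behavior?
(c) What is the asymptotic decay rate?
Eigenvalues: λₙ = 2.1n²π²/1² - 7.869.
First three modes:
  n=1: λ₁ = 2.1π² - 7.869 ≈ 12.857
  n=2: λ₂ = 8.4π² - 7.869 ≈ 75.036
  n=3: λ₃ = 18.9π² - 7.869 ≈ 178.667
Since 2.1π² ≈ 20.726 > 7.869, all λₙ > 0.
The n=1 mode decays slowest → dominates as t → ∞.
Asymptotic: v ~ c₁ sin(πx/1) e^{-λ₁t} with decay rate λ₁ ≈ 12.857.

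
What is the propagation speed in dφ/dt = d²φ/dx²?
Infinite. The heat equation is parabolic, not hyperbolic, so disturbances propagate instantly.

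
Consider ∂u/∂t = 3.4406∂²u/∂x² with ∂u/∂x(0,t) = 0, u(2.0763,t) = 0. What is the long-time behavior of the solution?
As t → ∞, u → 0. Heat escapes through the Dirichlet boundary.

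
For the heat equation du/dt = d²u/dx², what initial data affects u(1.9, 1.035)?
The entire real line. The heat equation has infinite propagation speed: any initial disturbance instantly affects all points (though exponentially small far away).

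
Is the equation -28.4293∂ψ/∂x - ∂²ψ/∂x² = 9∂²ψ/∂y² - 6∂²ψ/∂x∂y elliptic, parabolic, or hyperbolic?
Rewriting in standard form: -∂²ψ/∂x² + 6∂²ψ/∂x∂y - 9∂²ψ/∂y² - 28.4293∂ψ/∂x = 0. Computing B² - 4AC with A = -1, B = 6, C = -9: discriminant = 0 (zero). Answer: parabolic.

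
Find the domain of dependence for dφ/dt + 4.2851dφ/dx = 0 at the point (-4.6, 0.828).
A single point: x = -8.1480628. The characteristic through (-4.6, 0.828) is x - 4.2851t = const, so x = -4.6 - 4.2851·0.828 = -8.1480628.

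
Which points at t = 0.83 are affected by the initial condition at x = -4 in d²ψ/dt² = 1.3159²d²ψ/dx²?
Domain of influence: [-5.092197, -2.907803]. Data at x = -4 spreads outward at speed 1.3159.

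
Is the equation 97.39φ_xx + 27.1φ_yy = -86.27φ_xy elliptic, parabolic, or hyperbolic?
Rewriting in standard form: 97.39φ_xx + 86.27φ_xy + 27.1φ_yy = 0. Computing B² - 4AC with A = 97.39, B = 86.27, C = 27.1: discriminant = -3114.5631 (negative). Answer: elliptic.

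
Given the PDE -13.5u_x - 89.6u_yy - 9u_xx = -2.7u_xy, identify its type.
Rewriting in standard form: -9u_xx + 2.7u_xy - 89.6u_yy - 13.5u_x = 0. The second-order coefficients are A = -9, B = 2.7, C = -89.6. Since B² - 4AC = -3218.31 < 0, this is an elliptic PDE.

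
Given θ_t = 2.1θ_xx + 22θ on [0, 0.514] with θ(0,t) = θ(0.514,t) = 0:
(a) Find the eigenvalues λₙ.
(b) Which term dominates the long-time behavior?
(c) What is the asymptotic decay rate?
Eigenvalues: λₙ = 2.1n²π²/0.514² - 22.
First three modes:
  n=1: λ₁ = 2.1π²/0.514² - 22 ≈ 56.45
  n=2: λ₂ = 8.4π²/0.514² - 22 ≈ 291.8
  n=3: λ₃ = 18.9π²/0.514² - 22 ≈ 684.05
Since 2.1π²/0.514² ≈ 78.45 > 22, all λₙ > 0.
The n=1 mode decays slowest → dominates as t → ∞.
Asymptotic: θ ~ c₁ sin(πx/0.514) e^{-λ₁t} with decay rate λ₁ ≈ 56.45.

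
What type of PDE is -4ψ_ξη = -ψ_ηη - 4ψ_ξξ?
Rewriting in standard form: 4ψ_ξξ - 4ψ_ξη + ψ_ηη = 0. With A = 4, B = -4, C = 1, the discriminant is 0. This is a parabolic PDE.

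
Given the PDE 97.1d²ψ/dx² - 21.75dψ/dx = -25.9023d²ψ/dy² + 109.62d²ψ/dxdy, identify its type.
Rewriting in standard form: 97.1d²ψ/dx² - 109.62d²ψ/dxdy + 25.9023d²ψ/dy² - 21.75dψ/dx = 0. The second-order coefficients are A = 97.1, B = -109.62, C = 25.9023. Since B² - 4AC = 1956.09108 > 0, this is a hyperbolic PDE.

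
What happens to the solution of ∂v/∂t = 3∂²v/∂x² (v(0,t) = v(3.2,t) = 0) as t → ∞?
v → 0. Heat diffuses out through both boundaries.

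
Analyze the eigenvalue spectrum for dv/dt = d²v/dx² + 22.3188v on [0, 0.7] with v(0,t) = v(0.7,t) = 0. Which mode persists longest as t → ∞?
Eigenvalues: λₙ = n²π²/0.7² - 22.3188.
First three modes:
  n=1: λ₁ = π²/0.7² - 22.3188 ≈ -2.177
  n=2: λ₂ = 4π²/0.7² - 22.3188 ≈ 58.249
  n=3: λ₃ = 9π²/0.7² - 22.3188 ≈ 158.96
Since π²/0.7² ≈ 20.142 < 22.3188, λ₁ < 0.
The n=1 mode grows fastest (−λₙ is largest for n=1) → dominates.
Asymptotic: v ~ c₁ sin(πx/0.7) e^{2.177t} (exponential growth at rate −λ₁ ≈ 2.177).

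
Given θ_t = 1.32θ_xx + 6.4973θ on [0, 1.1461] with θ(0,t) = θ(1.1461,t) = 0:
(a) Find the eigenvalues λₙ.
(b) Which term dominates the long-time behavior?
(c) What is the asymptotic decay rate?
Eigenvalues: λₙ = 1.32n²π²/1.1461² - 6.4973.
First three modes:
  n=1: λ₁ = 1.32π²/1.1461² - 6.4973 ≈ 3.421
  n=2: λ₂ = 5.28π²/1.1461² - 6.4973 ≈ 33.175
  n=3: λ₃ = 11.88π²/1.1461² - 6.4973 ≈ 82.766
Since 1.32π²/1.1461² ≈ 9.918 > 6.4973, all λₙ > 0.
The n=1 mode decays slowest → dominates as t → ∞.
Asymptotic: θ ~ c₁ sin(πx/1.1461) e^{-λ₁t} with decay rate λ₁ ≈ 3.421.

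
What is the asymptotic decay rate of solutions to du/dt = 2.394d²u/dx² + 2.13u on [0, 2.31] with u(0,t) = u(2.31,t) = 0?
Eigenvalues: λₙ = 2.394n²π²/2.31² - 2.13.
First three modes:
  n=1: λ₁ = 2.394π²/2.31² - 2.13 ≈ 2.298
  n=2: λ₂ = 9.576π²/2.31² - 2.13 ≈ 15.582
  n=3: λ₃ = 21.546π²/2.31² - 2.13 ≈ 37.721
Since 2.394π²/2.31² ≈ 4.428 > 2.13, all λₙ > 0.
The n=1 mode decays slowest → dominates as t → ∞.
Asymptotic: u ~ c₁ sin(πx/2.31) e^{-λ₁t} with decay rate λ₁ ≈ 2.298.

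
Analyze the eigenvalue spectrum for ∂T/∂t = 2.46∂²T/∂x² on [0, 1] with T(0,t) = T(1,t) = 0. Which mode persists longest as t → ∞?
Eigenvalues: λₙ = 2.46n²π².
First three modes:
  n=1: λ₁ = 2.46π² ≈ 24.279
  n=2: λ₂ = 9.84π² ≈ 97.117 (4× faster decay)
  n=3: λ₃ = 22.14π² ≈ 218.513 (9× faster decay)
As t → ∞, higher modes decay exponentially faster. The n=1 mode dominates: T ~ c₁ sin(πx) e^{-λ₁t}.
Decay rate: λ₁ = 2.46π² ≈ 24.279.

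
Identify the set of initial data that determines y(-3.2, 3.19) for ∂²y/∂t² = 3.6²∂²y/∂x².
Domain of dependence: [-14.684, 8.284]. Signals travel at speed 3.6, so data within |x - -3.2| ≤ 3.6·3.19 = 11.484 can reach the point.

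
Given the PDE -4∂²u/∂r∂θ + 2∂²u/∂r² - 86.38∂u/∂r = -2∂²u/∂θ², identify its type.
Rewriting in standard form: 2∂²u/∂r² - 4∂²u/∂r∂θ + 2∂²u/∂θ² - 86.38∂u/∂r = 0. The second-order coefficients are A = 2, B = -4, C = 2. Since B² - 4AC = 0 = 0, this is a parabolic PDE.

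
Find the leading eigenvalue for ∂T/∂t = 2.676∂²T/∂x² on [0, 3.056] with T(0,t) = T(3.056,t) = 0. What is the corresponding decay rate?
Eigenvalues: λₙ = 2.676n²π²/3.056².
First three modes:
  n=1: λ₁ = 2.676π²/3.056² ≈ 2.828
  n=2: λ₂ = 10.704π²/3.056² ≈ 11.312 (4× faster decay)
  n=3: λ₃ = 24.084π²/3.056² ≈ 25.452 (9× faster decay)
As t → ∞, higher modes decay exponentially faster. The n=1 mode dominates: T ~ c₁ sin(πx/3.056) e^{-λ₁t}.
Decay rate: λ₁ = 2.676π²/3.056² ≈ 2.828.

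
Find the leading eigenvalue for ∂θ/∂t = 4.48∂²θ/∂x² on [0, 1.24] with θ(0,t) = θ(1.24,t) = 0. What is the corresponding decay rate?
Eigenvalues: λₙ = 4.48n²π²/1.24².
First three modes:
  n=1: λ₁ = 4.48π²/1.24² ≈ 28.756
  n=2: λ₂ = 17.92π²/1.24² ≈ 115.026 (4× faster decay)
  n=3: λ₃ = 40.32π²/1.24² ≈ 258.808 (9× faster decay)
As t → ∞, higher modes decay exponentially faster. The n=1 mode dominates: θ ~ c₁ sin(πx/1.24) e^{-λ₁t}.
Decay rate: λ₁ = 4.48π²/1.24² ≈ 28.756.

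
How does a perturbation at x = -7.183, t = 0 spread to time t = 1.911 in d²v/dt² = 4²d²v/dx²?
Domain of influence: [-14.827, 0.461]. Data at x = -7.183 spreads outward at speed 4.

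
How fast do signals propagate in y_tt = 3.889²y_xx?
Speed = 3.889. Information travels along characteristics x = x₀ ± 3.889t.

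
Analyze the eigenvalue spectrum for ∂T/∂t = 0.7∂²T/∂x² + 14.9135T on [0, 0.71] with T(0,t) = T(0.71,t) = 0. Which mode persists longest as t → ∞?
Eigenvalues: λₙ = 0.7n²π²/0.71² - 14.9135.
First three modes:
  n=1: λ₁ = 0.7π²/0.71² - 14.9135 ≈ -1.208
  n=2: λ₂ = 2.8π²/0.71² - 14.9135 ≈ 39.907
  n=3: λ₃ = 6.3π²/0.71² - 14.9135 ≈ 108.432
Since 0.7π²/0.71² ≈ 13.705 < 14.9135, λ₁ < 0.
The n=1 mode grows fastest (−λₙ is largest for n=1) → dominates.
Asymptotic: T ~ c₁ sin(πx/0.71) e^{1.208t} (exponential growth at rate −λ₁ ≈ 1.208).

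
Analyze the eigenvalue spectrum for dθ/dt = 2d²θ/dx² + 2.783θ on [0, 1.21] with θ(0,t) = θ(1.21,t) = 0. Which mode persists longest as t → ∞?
Eigenvalues: λₙ = 2n²π²/1.21² - 2.783.
First three modes:
  n=1: λ₁ = 2π²/1.21² - 2.783 ≈ 10.699
  n=2: λ₂ = 8π²/1.21² - 2.783 ≈ 51.146
  n=3: λ₃ = 18π²/1.21² - 2.783 ≈ 118.556
Since 2π²/1.21² ≈ 13.482 > 2.783, all λₙ > 0.
The n=1 mode decays slowest → dominates as t → ∞.
Asymptotic: θ ~ c₁ sin(πx/1.21) e^{-λ₁t} with decay rate λ₁ ≈ 10.699.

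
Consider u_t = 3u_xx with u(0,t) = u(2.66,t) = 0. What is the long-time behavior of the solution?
As t → ∞, u → 0. Heat diffuses out through both boundaries.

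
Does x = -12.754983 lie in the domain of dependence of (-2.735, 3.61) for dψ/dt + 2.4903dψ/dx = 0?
No. Only data at x = -11.724983 affects (-2.735, 3.61). Advection has one-way propagation along characteristics.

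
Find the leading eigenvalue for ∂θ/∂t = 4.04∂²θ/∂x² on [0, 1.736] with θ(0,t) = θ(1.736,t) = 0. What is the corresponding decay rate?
Eigenvalues: λₙ = 4.04n²π²/1.736².
First three modes:
  n=1: λ₁ = 4.04π²/1.736² ≈ 13.231
  n=2: λ₂ = 16.16π²/1.736² ≈ 52.923 (4× faster decay)
  n=3: λ₃ = 36.36π²/1.736² ≈ 119.076 (9× faster decay)
As t → ∞, higher modes decay exponentially faster. The n=1 mode dominates: θ ~ c₁ sin(πx/1.736) e^{-λ₁t}.
Decay rate: λ₁ = 4.04π²/1.736² ≈ 13.231.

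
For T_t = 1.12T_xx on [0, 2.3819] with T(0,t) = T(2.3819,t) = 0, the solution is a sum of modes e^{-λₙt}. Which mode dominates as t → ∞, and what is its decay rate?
Eigenvalues: λₙ = 1.12n²π²/2.3819².
First three modes:
  n=1: λ₁ = 1.12π²/2.3819² ≈ 1.948
  n=2: λ₂ = 4.48π²/2.3819² ≈ 7.793 (4× faster decay)
  n=3: λ₃ = 10.08π²/2.3819² ≈ 17.535 (9× faster decay)
As t → ∞, higher modes decay exponentially faster. The n=1 mode dominates: T ~ c₁ sin(πx/2.3819) e^{-λ₁t}.
Decay rate: λ₁ = 1.12π²/2.3819² ≈ 1.948.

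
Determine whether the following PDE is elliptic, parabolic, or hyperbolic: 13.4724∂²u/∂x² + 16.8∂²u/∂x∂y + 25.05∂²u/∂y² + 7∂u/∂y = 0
Coefficients: A = 13.4724, B = 16.8, C = 25.05. B² - 4AC = -1067.69448, which is negative, so the equation is elliptic.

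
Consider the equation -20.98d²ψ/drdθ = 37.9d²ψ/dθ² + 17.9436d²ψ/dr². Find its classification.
Rewriting in standard form: -17.9436d²ψ/dr² - 20.98d²ψ/drdθ - 37.9d²ψ/dθ² = 0. Elliptic. (A = -17.9436, B = -20.98, C = -37.9 gives B² - 4AC = -2280.08936.)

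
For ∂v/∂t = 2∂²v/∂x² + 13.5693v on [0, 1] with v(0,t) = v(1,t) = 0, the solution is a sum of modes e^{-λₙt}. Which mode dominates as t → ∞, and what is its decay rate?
Eigenvalues: λₙ = 2n²π²/1² - 13.5693.
First three modes:
  n=1: λ₁ = 2π² - 13.5693 ≈ 6.17
  n=2: λ₂ = 8π² - 13.5693 ≈ 65.388
  n=3: λ₃ = 18π² - 13.5693 ≈ 164.084
Since 2π² ≈ 19.739 > 13.5693, all λₙ > 0.
The n=1 mode decays slowest → dominates as t → ∞.
Asymptotic: v ~ c₁ sin(πx/1) e^{-λ₁t} with decay rate λ₁ ≈ 6.17.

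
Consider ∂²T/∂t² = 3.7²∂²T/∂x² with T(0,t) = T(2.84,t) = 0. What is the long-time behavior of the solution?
As t → ∞, T oscillates (no decay). Energy is conserved; the solution oscillates indefinitely as standing waves.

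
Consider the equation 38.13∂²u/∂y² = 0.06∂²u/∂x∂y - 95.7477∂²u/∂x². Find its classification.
Rewriting in standard form: 95.7477∂²u/∂x² - 0.06∂²u/∂x∂y + 38.13∂²u/∂y² = 0. Elliptic. (A = 95.7477, B = -0.06, C = 38.13 gives B² - 4AC = -14603.435604.)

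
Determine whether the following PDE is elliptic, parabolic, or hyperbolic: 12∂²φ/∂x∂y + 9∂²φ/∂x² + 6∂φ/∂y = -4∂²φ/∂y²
Rewriting in standard form: 9∂²φ/∂x² + 12∂²φ/∂x∂y + 4∂²φ/∂y² + 6∂φ/∂y = 0. Coefficients: A = 9, B = 12, C = 4. B² - 4AC = 0, which is zero, so the equation is parabolic.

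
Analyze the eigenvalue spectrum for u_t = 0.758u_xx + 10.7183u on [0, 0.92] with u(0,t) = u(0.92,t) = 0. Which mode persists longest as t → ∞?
Eigenvalues: λₙ = 0.758n²π²/0.92² - 10.7183.
First three modes:
  n=1: λ₁ = 0.758π²/0.92² - 10.7183 ≈ -1.88
  n=2: λ₂ = 3.032π²/0.92² - 10.7183 ≈ 24.637
  n=3: λ₃ = 6.822π²/0.92² - 10.7183 ≈ 68.831
Since 0.758π²/0.92² ≈ 8.839 < 10.7183, λ₁ < 0.
The n=1 mode grows fastest (−λₙ is largest for n=1) → dominates.
Asymptotic: u ~ c₁ sin(πx/0.92) e^{1.88t} (exponential growth at rate −λ₁ ≈ 1.88).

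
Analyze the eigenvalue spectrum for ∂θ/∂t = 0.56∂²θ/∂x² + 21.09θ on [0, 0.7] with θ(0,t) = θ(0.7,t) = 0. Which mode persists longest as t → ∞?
Eigenvalues: λₙ = 0.56n²π²/0.7² - 21.09.
First three modes:
  n=1: λ₁ = 0.56π²/0.7² - 21.09 ≈ -9.81
  n=2: λ₂ = 2.24π²/0.7² - 21.09 ≈ 24.028
  n=3: λ₃ = 5.04π²/0.7² - 21.09 ≈ 80.426
Since 0.56π²/0.7² ≈ 11.28 < 21.09, λ₁ < 0.
The n=1 mode grows fastest (−λₙ is largest for n=1) → dominates.
Asymptotic: θ ~ c₁ sin(πx/0.7) e^{9.81t} (exponential growth at rate −λ₁ ≈ 9.81).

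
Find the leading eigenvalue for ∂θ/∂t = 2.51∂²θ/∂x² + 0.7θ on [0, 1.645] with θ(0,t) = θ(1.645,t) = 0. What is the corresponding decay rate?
Eigenvalues: λₙ = 2.51n²π²/1.645² - 0.7.
First three modes:
  n=1: λ₁ = 2.51π²/1.645² - 0.7 ≈ 8.455
  n=2: λ₂ = 10.04π²/1.645² - 0.7 ≈ 35.919
  n=3: λ₃ = 22.59π²/1.645² - 0.7 ≈ 81.692
Since 2.51π²/1.645² ≈ 9.155 > 0.7, all λₙ > 0.
The n=1 mode decays slowest → dominates as t → ∞.
Asymptotic: θ ~ c₁ sin(πx/1.645) e^{-λ₁t} with decay rate λ₁ ≈ 8.455.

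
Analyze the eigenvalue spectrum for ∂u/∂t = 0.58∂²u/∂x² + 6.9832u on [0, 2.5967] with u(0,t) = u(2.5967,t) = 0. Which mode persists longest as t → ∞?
Eigenvalues: λₙ = 0.58n²π²/2.5967² - 6.9832.
First three modes:
  n=1: λ₁ = 0.58π²/2.5967² - 6.9832 ≈ -6.134
  n=2: λ₂ = 2.32π²/2.5967² - 6.9832 ≈ -3.587
  n=3: λ₃ = 5.22π²/2.5967² - 6.9832 ≈ 0.657
Since 0.58π²/2.5967² ≈ 0.849 < 6.9832, λ₁ < 0.
The n=1 mode grows fastest (−λₙ is largest for n=1) → dominates.
Asymptotic: u ~ c₁ sin(πx/2.5967) e^{6.134t} (exponential growth at rate −λ₁ ≈ 6.134).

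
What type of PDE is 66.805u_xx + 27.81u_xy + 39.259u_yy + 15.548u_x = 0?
With A = 66.805, B = 27.81, C = 39.259, the discriminant is -9717.39388. This is an elliptic PDE.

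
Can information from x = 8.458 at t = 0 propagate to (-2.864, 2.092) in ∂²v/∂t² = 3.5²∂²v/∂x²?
No. The domain of dependence is [-10.186, 4.458], and 8.458 is outside this interval.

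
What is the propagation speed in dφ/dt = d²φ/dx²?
Infinite. The heat equation is parabolic, not hyperbolic, so disturbances propagate instantly.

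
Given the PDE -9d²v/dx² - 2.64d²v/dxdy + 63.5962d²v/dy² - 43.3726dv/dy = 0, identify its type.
The second-order coefficients are A = -9, B = -2.64, C = 63.5962. Since B² - 4AC = 2296.4328 > 0, this is a hyperbolic PDE.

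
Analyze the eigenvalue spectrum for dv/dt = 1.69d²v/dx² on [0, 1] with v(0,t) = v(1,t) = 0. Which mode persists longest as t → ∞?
Eigenvalues: λₙ = 1.69n²π².
First three modes:
  n=1: λ₁ = 1.69π² ≈ 16.68
  n=2: λ₂ = 6.76π² ≈ 66.719 (4× faster decay)
  n=3: λ₃ = 15.21π² ≈ 150.117 (9× faster decay)
As t → ∞, higher modes decay exponentially faster. The n=1 mode dominates: v ~ c₁ sin(πx) e^{-λ₁t}.
Decay rate: λ₁ = 1.69π² ≈ 16.68.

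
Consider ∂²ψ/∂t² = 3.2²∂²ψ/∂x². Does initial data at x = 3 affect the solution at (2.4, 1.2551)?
Yes. The domain of dependence is [-1.61632, 6.41632], and 3 ∈ [-1.61632, 6.41632].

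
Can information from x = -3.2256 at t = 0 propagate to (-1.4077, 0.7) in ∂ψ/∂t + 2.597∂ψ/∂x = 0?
Yes. The characteristic through (-1.4077, 0.7) passes through x = -3.2256.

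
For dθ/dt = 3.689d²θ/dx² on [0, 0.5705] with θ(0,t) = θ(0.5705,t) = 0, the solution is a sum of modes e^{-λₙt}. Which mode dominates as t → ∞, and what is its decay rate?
Eigenvalues: λₙ = 3.689n²π²/0.5705².
First three modes:
  n=1: λ₁ = 3.689π²/0.5705² ≈ 111.866
  n=2: λ₂ = 14.756π²/0.5705² ≈ 447.463 (4× faster decay)
  n=3: λ₃ = 33.201π²/0.5705² ≈ 1006.792 (9× faster decay)
As t → ∞, higher modes decay exponentially faster. The n=1 mode dominates: θ ~ c₁ sin(πx/0.5705) e^{-λ₁t}.
Decay rate: λ₁ = 3.689π²/0.5705² ≈ 111.866.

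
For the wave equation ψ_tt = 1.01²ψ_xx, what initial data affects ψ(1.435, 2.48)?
Domain of dependence: [-1.0698, 3.9398]. Signals travel at speed 1.01, so data within |x - 1.435| ≤ 1.01·2.48 = 2.5048 can reach the point.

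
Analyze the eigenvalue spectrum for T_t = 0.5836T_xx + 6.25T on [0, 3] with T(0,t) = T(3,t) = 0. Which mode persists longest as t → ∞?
Eigenvalues: λₙ = 0.5836n²π²/3² - 6.25.
First three modes:
  n=1: λ₁ = 0.5836π²/3² - 6.25 ≈ -5.61
  n=2: λ₂ = 2.3344π²/3² - 6.25 ≈ -3.69
  n=3: λ₃ = 5.2524π²/3² - 6.25 ≈ -0.49
Since 0.5836π²/3² ≈ 0.64 < 6.25, λ₁ < 0.
The n=1 mode grows fastest (−λₙ is largest for n=1) → dominates.
Asymptotic: T ~ c₁ sin(πx/3) e^{5.61t} (exponential growth at rate −λ₁ ≈ 5.61).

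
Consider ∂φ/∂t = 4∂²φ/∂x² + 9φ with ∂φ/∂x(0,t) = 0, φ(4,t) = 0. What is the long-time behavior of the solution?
As t → ∞, φ grows unboundedly. Reaction dominates diffusion (r=9 > κπ²/(4L²)≈0.62); solution grows exponentially.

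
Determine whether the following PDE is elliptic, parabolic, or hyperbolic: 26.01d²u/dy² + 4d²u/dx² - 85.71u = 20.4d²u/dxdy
Rewriting in standard form: 4d²u/dx² - 20.4d²u/dxdy + 26.01d²u/dy² - 85.71u = 0. Coefficients: A = 4, B = -20.4, C = 26.01. B² - 4AC = 0, which is zero, so the equation is parabolic.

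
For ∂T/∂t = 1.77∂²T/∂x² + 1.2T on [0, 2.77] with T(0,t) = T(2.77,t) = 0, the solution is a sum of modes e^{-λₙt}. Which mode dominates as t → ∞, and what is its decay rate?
Eigenvalues: λₙ = 1.77n²π²/2.77² - 1.2.
First three modes:
  n=1: λ₁ = 1.77π²/2.77² - 1.2 ≈ 1.077
  n=2: λ₂ = 7.08π²/2.77² - 1.2 ≈ 7.907
  n=3: λ₃ = 15.93π²/2.77² - 1.2 ≈ 19.291
Since 1.77π²/2.77² ≈ 2.277 > 1.2, all λₙ > 0.
The n=1 mode decays slowest → dominates as t → ∞.
Asymptotic: T ~ c₁ sin(πx/2.77) e^{-λ₁t} with decay rate λ₁ ≈ 1.077.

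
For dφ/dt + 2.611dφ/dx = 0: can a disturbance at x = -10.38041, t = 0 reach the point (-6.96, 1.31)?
Yes. The characteristic through (-6.96, 1.31) passes through x = -10.38041.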